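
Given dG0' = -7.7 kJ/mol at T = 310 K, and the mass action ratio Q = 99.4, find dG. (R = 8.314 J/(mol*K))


dG = dG0' + RT * ln(Q) / 1000
dG = -7.7 + 8.314 * 310 * ln(99.4) / 1000
dG = 4.1536 kJ/mol

4.1536 kJ/mol


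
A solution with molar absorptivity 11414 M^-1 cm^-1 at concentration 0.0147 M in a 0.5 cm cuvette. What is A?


A = epsilon * c * l
A = 11414 * 0.0147 * 0.5
A = 83.8929

83.8929


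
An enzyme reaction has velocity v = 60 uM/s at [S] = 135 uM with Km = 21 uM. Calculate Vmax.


Vmax = v * (Km + [S]) / [S]
Vmax = 60 * (21 + 135) / 135
Vmax = 69.3333 uM/s

69.3333 uM/s


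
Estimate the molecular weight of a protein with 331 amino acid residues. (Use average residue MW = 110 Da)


MW = n_residues * 110 Da
MW = 331 * 110
MW = 36410 Da

36410 Da


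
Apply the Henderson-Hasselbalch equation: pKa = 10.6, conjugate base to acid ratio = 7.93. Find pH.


pH = pKa + log10([A-]/[HA])
pH = 10.6 + log10(7.93)
pH = 11.4993

11.4993


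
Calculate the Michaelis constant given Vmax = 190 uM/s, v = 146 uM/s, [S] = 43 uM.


Km = [S] * (Vmax - v) / v
Km = 43 * (190 - 146) / 146
Km = 12.9589 uM

12.9589 uM


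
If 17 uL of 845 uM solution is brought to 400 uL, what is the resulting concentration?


C2 = C1 * V1 / V2
C2 = 845 * 17 / 400
C2 = 35.9125 uM

35.9125 uM


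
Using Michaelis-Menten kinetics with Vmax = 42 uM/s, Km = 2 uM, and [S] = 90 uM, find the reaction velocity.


v = Vmax * [S] / (Km + [S])
v = 42 * 90 / (2 + 90)
v = 41.087 uM/s

41.087 uM/s


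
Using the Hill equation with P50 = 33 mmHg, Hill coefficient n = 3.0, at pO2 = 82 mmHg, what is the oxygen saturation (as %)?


Y = pO2^n / (P50^n + pO2^n)
Y = 82^3.0 / (33^3.0 + 82^3.0)
Y = 93.88%

93.88%


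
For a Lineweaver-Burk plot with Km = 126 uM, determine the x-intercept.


x-intercept = -1/Km
= -1/126
= -0.0079 1/uM

-0.0079 1/uM


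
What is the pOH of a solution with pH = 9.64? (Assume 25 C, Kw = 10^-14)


pOH = 14 - pH
pOH = 14 - 9.64
pOH = 4.36

4.36


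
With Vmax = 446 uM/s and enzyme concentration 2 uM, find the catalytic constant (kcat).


kcat = Vmax / [E]t
kcat = 446 / 2
kcat = 223.0 s^-1

223.0 s^-1


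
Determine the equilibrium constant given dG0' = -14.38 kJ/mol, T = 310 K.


Keq = exp(-dG0 * 1000 / (R * T))
Keq = exp(-(-14.38) * 1000 / (8.314 * 310))
Keq = 264.9115

264.9115


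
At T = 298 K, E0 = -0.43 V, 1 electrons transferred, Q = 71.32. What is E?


E = E0 - (RT/nF) * ln(Q)
E = -0.43 - (8.314 * 298 / (1 * 96485)) * ln(71.32)
E = -0.5396 V

-0.5396 V


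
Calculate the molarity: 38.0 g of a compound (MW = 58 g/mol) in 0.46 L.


C = (mass / MW) / volume
C = (38.0 / 58) / 0.46
C = 1.4243 M

1.4243 M


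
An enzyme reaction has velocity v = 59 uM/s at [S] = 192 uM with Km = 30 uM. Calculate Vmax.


Vmax = v * (Km + [S]) / [S]
Vmax = 59 * (30 + 192) / 192
Vmax = 68.2188 uM/s

68.2188 uM/s


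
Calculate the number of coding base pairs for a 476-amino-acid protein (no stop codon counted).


Each amino acid = 1 codon = 3 bp
bp = 476 * 3 = 1428 bp

1428 bp


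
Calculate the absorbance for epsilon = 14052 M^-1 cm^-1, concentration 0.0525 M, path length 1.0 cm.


A = epsilon * c * l
A = 14052 * 0.0525 * 1.0
A = 737.73

737.73


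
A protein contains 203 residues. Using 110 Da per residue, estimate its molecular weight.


MW = n_residues * 110 Da
MW = 203 * 110
MW = 22330 Da

22330 Da


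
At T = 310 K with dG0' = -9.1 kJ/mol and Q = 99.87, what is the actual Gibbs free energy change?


dG = dG0' + RT * ln(Q) / 1000
dG = -9.1 + 8.314 * 310 * ln(99.87) / 1000
dG = 2.7657 kJ/mol

2.7657 kJ/mol


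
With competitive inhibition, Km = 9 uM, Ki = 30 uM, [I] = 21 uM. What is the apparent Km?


Km_app = Km * (1 + [I]/Ki)
Km_app = 9 * (1 + 21/30)
Km_app = 15.3 uM

15.3 uM


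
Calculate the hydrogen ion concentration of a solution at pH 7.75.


[H+] = 10^(-pH)
[H+] = 10^(-7.75)
[H+] = 1.778e-08 M

1.778e-08 M


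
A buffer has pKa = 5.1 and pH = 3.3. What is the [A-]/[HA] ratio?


[A-]/[HA] = 10^(pH - pKa)
= 10^(3.3 - 5.1)
= 0.0158

0.0158


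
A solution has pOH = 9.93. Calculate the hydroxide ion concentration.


[OH-] = 10^(-pOH)
[OH-] = 10^(-9.93)
[OH-] = 1.175e-10 M

1.175e-10 M


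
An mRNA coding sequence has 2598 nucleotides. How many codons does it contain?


codons = nucleotides / 3
codons = 2598 / 3 = 866

866


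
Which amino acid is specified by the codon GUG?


Standard genetic code lookup.
Codon GUG -> Val

Val


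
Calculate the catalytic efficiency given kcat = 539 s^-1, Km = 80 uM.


Catalytic efficiency = kcat / Km
= 539 / 80
= 6.7375 uM^-1*s^-1

6.7375 uM^-1*s^-1


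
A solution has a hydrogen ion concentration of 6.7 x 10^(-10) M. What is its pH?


pH = -log10([H+])
pH = -log10(6.7 x 10^(-10))
pH = 9.1739

9.1739


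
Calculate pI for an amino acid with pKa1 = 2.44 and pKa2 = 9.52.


pI = (pKa1 + pKa2) / 2
pI = (2.44 + 9.52) / 2
pI = 5.98

5.98


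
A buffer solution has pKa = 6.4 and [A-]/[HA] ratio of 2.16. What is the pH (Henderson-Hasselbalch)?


pH = pKa + log10([A-]/[HA])
pH = 6.4 + log10(2.16)
pH = 6.7345

6.7345


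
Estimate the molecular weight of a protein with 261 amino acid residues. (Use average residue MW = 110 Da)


MW = n_residues * 110 Da
MW = 261 * 110
MW = 28710 Da

28710 Da


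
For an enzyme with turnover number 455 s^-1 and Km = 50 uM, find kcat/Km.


Catalytic efficiency = kcat / Km
= 455 / 50
= 9.1 uM^-1*s^-1

9.1 uM^-1*s^-1


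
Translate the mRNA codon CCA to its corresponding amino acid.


Standard genetic code lookup.
Codon CCA -> Pro

Pro


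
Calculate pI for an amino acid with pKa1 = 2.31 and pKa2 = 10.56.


pI = (pKa1 + pKa2) / 2
pI = (2.31 + 10.56) / 2
pI = 6.435

6.435


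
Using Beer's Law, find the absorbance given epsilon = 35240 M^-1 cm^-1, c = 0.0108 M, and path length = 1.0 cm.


A = epsilon * c * l
A = 35240 * 0.0108 * 1.0
A = 380.592

380.592


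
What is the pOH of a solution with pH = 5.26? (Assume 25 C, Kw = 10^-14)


pOH = 14 - pH
pOH = 14 - 5.26
pOH = 8.74

8.74


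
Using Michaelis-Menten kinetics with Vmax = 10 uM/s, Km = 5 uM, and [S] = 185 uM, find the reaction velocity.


v = Vmax * [S] / (Km + [S])
v = 10 * 185 / (5 + 185)
v = 9.7368 uM/s

9.7368 uM/s


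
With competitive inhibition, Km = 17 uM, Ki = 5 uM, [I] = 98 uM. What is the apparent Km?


Km_app = Km * (1 + [I]/Ki)
Km_app = 17 * (1 + 98/5)
Km_app = 350.2 uM

350.2 uM


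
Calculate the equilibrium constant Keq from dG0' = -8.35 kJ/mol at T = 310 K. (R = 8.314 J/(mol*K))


Keq = exp(-dG0 * 1000 / (R * T))
Keq = exp(-(-8.35) * 1000 / (8.314 * 310))
Keq = 25.528

25.528


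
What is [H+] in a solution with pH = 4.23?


[H+] = 10^(-pH)
[H+] = 10^(-4.23)
[H+] = 5.888e-05 M

5.888e-05 M


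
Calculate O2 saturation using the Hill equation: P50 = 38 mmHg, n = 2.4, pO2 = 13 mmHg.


Y = pO2^n / (P50^n + pO2^n)
Y = 13^2.4 / (38^2.4 + 13^2.4)
Y = 7.08%

7.08%


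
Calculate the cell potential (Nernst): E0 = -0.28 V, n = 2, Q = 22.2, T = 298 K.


E = E0 - (RT/nF) * ln(Q)
E = -0.28 - (8.314 * 298 / (2 * 96485)) * ln(22.2)
E = -0.3198 V

-0.3198 V


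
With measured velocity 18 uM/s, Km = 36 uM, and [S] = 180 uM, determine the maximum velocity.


Vmax = v * (Km + [S]) / [S]
Vmax = 18 * (36 + 180) / 180
Vmax = 21.6 uM/s

21.6 uM/s


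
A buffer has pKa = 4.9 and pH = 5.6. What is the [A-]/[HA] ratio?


[A-]/[HA] = 10^(pH - pKa)
= 10^(5.6 - 4.9)
= 5.0119

5.0119


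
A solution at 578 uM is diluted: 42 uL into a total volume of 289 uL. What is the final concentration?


C2 = C1 * V1 / V2
C2 = 578 * 42 / 289
C2 = 84.0 uM

84.0 uM


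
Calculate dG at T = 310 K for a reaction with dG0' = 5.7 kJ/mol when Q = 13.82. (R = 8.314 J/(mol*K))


dG = dG0' + RT * ln(Q) / 1000
dG = 5.7 + 8.314 * 310 * ln(13.82) / 1000
dG = 12.4684 kJ/mol

12.4684 kJ/mol


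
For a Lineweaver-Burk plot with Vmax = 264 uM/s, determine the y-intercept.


y-intercept = 1/Vmax
= 1/264
= 0.0038 s/uM

0.0038 s/uM


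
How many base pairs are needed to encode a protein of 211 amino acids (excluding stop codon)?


Each amino acid = 1 codon = 3 bp
bp = 211 * 3 = 633 bp

633 bp


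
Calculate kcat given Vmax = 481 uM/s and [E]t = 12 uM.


kcat = Vmax / [E]t
kcat = 481 / 12
kcat = 40.0833 s^-1

40.0833 s^-1


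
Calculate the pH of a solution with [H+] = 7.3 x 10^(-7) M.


pH = -log10([H+])
pH = -log10(7.3 x 10^(-7))
pH = 6.1367

6.1367


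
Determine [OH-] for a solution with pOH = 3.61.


[OH-] = 10^(-pOH)
[OH-] = 10^(-3.61)
[OH-] = 2.455e-04 M

2.455e-04 M


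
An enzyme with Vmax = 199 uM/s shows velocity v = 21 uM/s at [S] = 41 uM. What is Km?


Km = [S] * (Vmax - v) / v
Km = 41 * (199 - 21) / 21
Km = 347.5238 uM

347.5238 uM


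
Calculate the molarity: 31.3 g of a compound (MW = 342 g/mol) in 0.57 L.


C = (mass / MW) / volume
C = (31.3 / 342) / 0.57
C = 0.1606 M

0.1606 M


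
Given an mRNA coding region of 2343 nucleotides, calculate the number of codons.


codons = nucleotides / 3
codons = 2343 / 3 = 781

781


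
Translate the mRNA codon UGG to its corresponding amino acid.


Standard genetic code lookup.
Codon UGG -> Trp

Trp


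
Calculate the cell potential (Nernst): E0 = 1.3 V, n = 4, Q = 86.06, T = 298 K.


E = E0 - (RT/nF) * ln(Q)
E = 1.3 - (8.314 * 298 / (4 * 96485)) * ln(86.06)
E = 1.2714 V

1.2714 V


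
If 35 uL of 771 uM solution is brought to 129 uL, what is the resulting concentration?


C2 = C1 * V1 / V2
C2 = 771 * 35 / 129
C2 = 209.186 uM

209.186 uM


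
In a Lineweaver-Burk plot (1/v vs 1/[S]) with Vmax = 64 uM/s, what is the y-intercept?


y-intercept = 1/Vmax
= 1/64
= 0.0156 s/uM

0.0156 s/uM


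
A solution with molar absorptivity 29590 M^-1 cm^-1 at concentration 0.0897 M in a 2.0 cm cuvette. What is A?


A = epsilon * c * l
A = 29590 * 0.0897 * 2.0
A = 5308.446

5308.446


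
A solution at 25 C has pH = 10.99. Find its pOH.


pOH = 14 - pH
pOH = 14 - 10.99
pOH = 3.01

3.01


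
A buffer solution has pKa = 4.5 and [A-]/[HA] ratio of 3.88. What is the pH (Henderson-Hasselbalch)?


pH = pKa + log10([A-]/[HA])
pH = 4.5 + log10(3.88)
pH = 5.0888

5.0888


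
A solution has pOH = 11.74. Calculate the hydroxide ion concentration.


[OH-] = 10^(-pOH)
[OH-] = 10^(-11.74)
[OH-] = 1.820e-12 M

1.820e-12 M


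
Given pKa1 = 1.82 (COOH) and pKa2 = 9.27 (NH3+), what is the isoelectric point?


pI = (pKa1 + pKa2) / 2
pI = (1.82 + 9.27) / 2
pI = 5.545

5.545


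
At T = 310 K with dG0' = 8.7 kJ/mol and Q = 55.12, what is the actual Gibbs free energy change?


dG = dG0' + RT * ln(Q) / 1000
dG = 8.7 + 8.314 * 310 * ln(55.12) / 1000
dG = 19.0339 kJ/mol

19.0339 kJ/mol


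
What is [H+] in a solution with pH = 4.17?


[H+] = 10^(-pH)
[H+] = 10^(-4.17)
[H+] = 6.761e-05 M

6.761e-05 M


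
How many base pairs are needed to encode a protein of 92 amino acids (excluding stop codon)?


Each amino acid = 1 codon = 3 bp
bp = 92 * 3 = 276 bp

276 bp


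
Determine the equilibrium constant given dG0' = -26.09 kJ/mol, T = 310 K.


Keq = exp(-dG0 * 1000 / (R * T))
Keq = exp(-(-26.09) * 1000 / (8.314 * 310))
Keq = 24905.3975

24905.3975


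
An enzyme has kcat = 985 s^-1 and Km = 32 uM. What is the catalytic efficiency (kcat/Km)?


Catalytic efficiency = kcat / Km
= 985 / 32
= 30.7812 uM^-1*s^-1

30.7812 uM^-1*s^-1


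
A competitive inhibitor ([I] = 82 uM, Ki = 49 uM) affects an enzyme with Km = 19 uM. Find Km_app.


Km_app = Km * (1 + [I]/Ki)
Km_app = 19 * (1 + 82/49)
Km_app = 50.7959 uM

50.7959 uM


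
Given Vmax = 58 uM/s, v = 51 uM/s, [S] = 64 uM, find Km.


Km = [S] * (Vmax - v) / v
Km = 64 * (58 - 51) / 51
Km = 8.7843 uM

8.7843 uM


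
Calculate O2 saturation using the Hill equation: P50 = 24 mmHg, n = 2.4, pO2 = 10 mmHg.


Y = pO2^n / (P50^n + pO2^n)
Y = 10^2.4 / (24^2.4 + 10^2.4)
Y = 10.9%

10.9%


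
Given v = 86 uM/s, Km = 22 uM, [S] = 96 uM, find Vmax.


Vmax = v * (Km + [S]) / [S]
Vmax = 86 * (22 + 96) / 96
Vmax = 105.7083 uM/s

105.7083 uM/s


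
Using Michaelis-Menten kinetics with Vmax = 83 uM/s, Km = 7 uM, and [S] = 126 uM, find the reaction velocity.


v = Vmax * [S] / (Km + [S])
v = 83 * 126 / (7 + 126)
v = 78.6316 uM/s

78.6316 uM/s


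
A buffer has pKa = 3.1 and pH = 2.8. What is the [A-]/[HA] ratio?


[A-]/[HA] = 10^(pH - pKa)
= 10^(2.8 - 3.1)
= 0.5012

0.5012


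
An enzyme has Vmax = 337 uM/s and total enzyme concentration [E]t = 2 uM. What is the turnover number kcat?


kcat = Vmax / [E]t
kcat = 337 / 2
kcat = 168.5 s^-1

168.5 s^-1


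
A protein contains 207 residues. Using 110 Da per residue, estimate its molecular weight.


MW = n_residues * 110 Da
MW = 207 * 110
MW = 22770 Da

22770 Da


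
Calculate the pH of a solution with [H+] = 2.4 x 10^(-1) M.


pH = -log10([H+])
pH = -log10(2.4 x 10^(-1))
pH = 0.6198

0.6198


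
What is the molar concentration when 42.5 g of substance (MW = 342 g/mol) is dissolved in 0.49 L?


C = (mass / MW) / volume
C = (42.5 / 342) / 0.49
C = 0.2536 M

0.2536 M


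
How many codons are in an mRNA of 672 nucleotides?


codons = nucleotides / 3
codons = 672 / 3 = 224

224


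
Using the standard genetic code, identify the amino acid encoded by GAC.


Standard genetic code lookup.
Codon GAC -> Asp

Asp


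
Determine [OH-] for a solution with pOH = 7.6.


[OH-] = 10^(-pOH)
[OH-] = 10^(-7.6)
[OH-] = 2.512e-08 M

2.512e-08 M


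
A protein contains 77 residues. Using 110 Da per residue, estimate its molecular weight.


MW = n_residues * 110 Da
MW = 77 * 110
MW = 8470 Da

8470 Da


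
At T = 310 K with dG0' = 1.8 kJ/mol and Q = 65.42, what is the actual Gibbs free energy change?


dG = dG0' + RT * ln(Q) / 1000
dG = 1.8 + 8.314 * 310 * ln(65.42) / 1000
dG = 12.5754 kJ/mol

12.5754 kJ/mol


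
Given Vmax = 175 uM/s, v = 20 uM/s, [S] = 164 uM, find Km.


Km = [S] * (Vmax - v) / v
Km = 164 * (175 - 20) / 20
Km = 1271.0 uM

1271.0 uM


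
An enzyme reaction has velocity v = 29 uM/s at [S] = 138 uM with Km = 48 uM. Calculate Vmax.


Vmax = v * (Km + [S]) / [S]
Vmax = 29 * (48 + 138) / 138
Vmax = 39.087 uM/s

39.087 uM/s


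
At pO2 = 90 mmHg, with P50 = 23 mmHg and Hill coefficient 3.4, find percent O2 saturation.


Y = pO2^n / (P50^n + pO2^n)
Y = 90^3.4 / (23^3.4 + 90^3.4)
Y = 99.04%

99.04%


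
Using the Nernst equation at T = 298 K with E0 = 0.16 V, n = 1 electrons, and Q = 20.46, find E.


E = E0 - (RT/nF) * ln(Q)
E = 0.16 - (8.314 * 298 / (1 * 96485)) * ln(20.46)
E = 0.0825 V

0.0825 V


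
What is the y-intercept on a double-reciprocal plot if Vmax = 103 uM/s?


y-intercept = 1/Vmax
= 1/103
= 0.0097 s/uM

0.0097 s/uM


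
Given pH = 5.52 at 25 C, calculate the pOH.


pOH = 14 - pH
pOH = 14 - 5.52
pOH = 8.48

8.48


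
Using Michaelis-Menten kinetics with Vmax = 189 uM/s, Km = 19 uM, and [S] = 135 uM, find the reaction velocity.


v = Vmax * [S] / (Km + [S])
v = 189 * 135 / (19 + 135)
v = 165.6818 uM/s

165.6818 uM/s


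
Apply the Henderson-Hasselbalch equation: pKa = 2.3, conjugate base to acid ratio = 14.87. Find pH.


pH = pKa + log10([A-]/[HA])
pH = 2.3 + log10(14.87)
pH = 3.4723

3.4723


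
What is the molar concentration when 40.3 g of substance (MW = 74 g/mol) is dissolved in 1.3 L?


C = (mass / MW) / volume
C = (40.3 / 74) / 1.3
C = 0.4189 M

0.4189 M


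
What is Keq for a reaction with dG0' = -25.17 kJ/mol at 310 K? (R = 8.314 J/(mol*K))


Keq = exp(-dG0 * 1000 / (R * T))
Keq = exp(-(-25.17) * 1000 / (8.314 * 310))
Keq = 17428.8586

17428.8586


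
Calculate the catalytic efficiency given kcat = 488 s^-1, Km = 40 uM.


Catalytic efficiency = kcat / Km
= 488 / 40
= 12.2 uM^-1*s^-1

12.2 uM^-1*s^-1


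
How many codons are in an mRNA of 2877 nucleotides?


codons = nucleotides / 3
codons = 2877 / 3 = 959

959


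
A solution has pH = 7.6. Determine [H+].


[H+] = 10^(-pH)
[H+] = 10^(-7.6)
[H+] = 2.512e-08 M

2.512e-08 M


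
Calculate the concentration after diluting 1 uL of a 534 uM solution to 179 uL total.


C2 = C1 * V1 / V2
C2 = 534 * 1 / 179
C2 = 2.9832 uM

2.9832 uM


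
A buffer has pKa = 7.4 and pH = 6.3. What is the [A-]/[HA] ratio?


[A-]/[HA] = 10^(pH - pKa)
= 10^(6.3 - 7.4)
= 0.0794

0.0794


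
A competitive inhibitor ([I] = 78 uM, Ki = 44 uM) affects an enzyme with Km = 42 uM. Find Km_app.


Km_app = Km * (1 + [I]/Ki)
Km_app = 42 * (1 + 78/44)
Km_app = 116.4545 uM

116.4545 uM


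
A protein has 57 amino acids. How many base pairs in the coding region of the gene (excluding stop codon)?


Each amino acid = 1 codon = 3 bp
bp = 57 * 3 = 171 bp

171 bp


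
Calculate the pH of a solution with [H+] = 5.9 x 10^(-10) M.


pH = -log10([H+])
pH = -log10(5.9 x 10^(-10))
pH = 9.2291

9.2291


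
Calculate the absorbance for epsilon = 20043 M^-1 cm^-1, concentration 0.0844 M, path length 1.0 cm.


A = epsilon * c * l
A = 20043 * 0.0844 * 1.0
A = 1691.6292

1691.6292


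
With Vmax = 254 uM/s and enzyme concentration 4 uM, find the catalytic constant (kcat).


kcat = Vmax / [E]t
kcat = 254 / 4
kcat = 63.5 s^-1

63.5 s^-1


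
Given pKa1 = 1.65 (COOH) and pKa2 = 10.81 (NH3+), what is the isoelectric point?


pI = (pKa1 + pKa2) / 2
pI = (1.65 + 10.81) / 2
pI = 6.23

6.23


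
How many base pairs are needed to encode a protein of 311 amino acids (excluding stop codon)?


Each amino acid = 1 codon = 3 bp
bp = 311 * 3 = 933 bp

933 bp


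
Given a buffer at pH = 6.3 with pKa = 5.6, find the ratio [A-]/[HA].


[A-]/[HA] = 10^(pH - pKa)
= 10^(6.3 - 5.6)
= 5.0119

5.0119


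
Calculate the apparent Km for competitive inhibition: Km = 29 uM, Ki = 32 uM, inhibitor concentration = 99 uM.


Km_app = Km * (1 + [I]/Ki)
Km_app = 29 * (1 + 99/32)
Km_app = 118.7188 uM

118.7188 uM


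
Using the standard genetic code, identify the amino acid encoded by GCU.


Standard genetic code lookup.
Codon GCU -> Ala

Ala


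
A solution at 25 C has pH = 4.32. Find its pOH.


pOH = 14 - pH
pOH = 14 - 4.32
pOH = 9.68

9.68


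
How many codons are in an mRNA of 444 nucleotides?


codons = nucleotides / 3
codons = 444 / 3 = 148

148


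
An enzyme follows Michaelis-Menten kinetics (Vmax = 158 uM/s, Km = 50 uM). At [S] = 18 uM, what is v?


v = Vmax * [S] / (Km + [S])
v = 158 * 18 / (50 + 18)
v = 41.8235 uM/s

41.8235 uM/s


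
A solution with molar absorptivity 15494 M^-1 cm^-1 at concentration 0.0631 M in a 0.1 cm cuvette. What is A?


A = epsilon * c * l
A = 15494 * 0.0631 * 0.1
A = 97.7671

97.7671


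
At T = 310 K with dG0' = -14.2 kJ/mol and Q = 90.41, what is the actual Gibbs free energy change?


dG = dG0' + RT * ln(Q) / 1000
dG = -14.2 + 8.314 * 310 * ln(90.41) / 1000
dG = -2.5907 kJ/mol

-2.5907 kJ/mol


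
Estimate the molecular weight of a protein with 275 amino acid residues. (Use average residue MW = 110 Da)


MW = n_residues * 110 Da
MW = 275 * 110
MW = 30250 Da

30250 Da


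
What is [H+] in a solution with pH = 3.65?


[H+] = 10^(-pH)
[H+] = 10^(-3.65)
[H+] = 2.239e-04 M

2.239e-04 M


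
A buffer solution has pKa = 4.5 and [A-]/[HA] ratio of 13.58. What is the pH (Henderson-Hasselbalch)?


pH = pKa + log10([A-]/[HA])
pH = 4.5 + log10(13.58)
pH = 5.6329

5.6329


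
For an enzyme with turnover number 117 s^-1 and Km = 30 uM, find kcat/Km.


Catalytic efficiency = kcat / Km
= 117 / 30
= 3.9 uM^-1*s^-1

3.9 uM^-1*s^-1


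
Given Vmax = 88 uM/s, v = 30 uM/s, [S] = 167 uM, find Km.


Km = [S] * (Vmax - v) / v
Km = 167 * (88 - 30) / 30
Km = 322.8667 uM

322.8667 uM


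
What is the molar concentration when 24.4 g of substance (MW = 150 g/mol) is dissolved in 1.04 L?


C = (mass / MW) / volume
C = (24.4 / 150) / 1.04
C = 0.1564 M

0.1564 M


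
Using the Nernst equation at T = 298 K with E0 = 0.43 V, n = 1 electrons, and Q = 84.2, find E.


E = E0 - (RT/nF) * ln(Q)
E = 0.43 - (8.314 * 298 / (1 * 96485)) * ln(84.2)
E = 0.3162 V

0.3162 V


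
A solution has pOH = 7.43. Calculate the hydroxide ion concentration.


[OH-] = 10^(-pOH)
[OH-] = 10^(-7.43)
[OH-] = 3.715e-08 M

3.715e-08 M


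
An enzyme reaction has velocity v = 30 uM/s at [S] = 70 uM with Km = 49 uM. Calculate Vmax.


Vmax = v * (Km + [S]) / [S]
Vmax = 30 * (49 + 70) / 70
Vmax = 51.0 uM/s

51.0 uM/s


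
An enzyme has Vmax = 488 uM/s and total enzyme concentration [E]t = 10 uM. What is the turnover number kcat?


kcat = Vmax / [E]t
kcat = 488 / 10
kcat = 48.8 s^-1

48.8 s^-1


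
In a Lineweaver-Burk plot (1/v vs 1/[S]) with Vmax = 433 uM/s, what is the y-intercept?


y-intercept = 1/Vmax
= 1/433
= 0.0023 s/uM

0.0023 s/uM


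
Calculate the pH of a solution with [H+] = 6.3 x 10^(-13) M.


pH = -log10([H+])
pH = -log10(6.3 x 10^(-13))
pH = 12.2007

12.2007


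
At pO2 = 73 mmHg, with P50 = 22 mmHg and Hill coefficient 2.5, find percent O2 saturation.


Y = pO2^n / (P50^n + pO2^n)
Y = 73^2.5 / (22^2.5 + 73^2.5)
Y = 95.25%

95.25%


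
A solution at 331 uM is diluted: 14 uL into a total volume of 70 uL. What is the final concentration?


C2 = C1 * V1 / V2
C2 = 331 * 14 / 70
C2 = 66.2 uM

66.2 uM


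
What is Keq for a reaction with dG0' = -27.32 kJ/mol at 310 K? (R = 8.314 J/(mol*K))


Keq = exp(-dG0 * 1000 / (R * T))
Keq = exp(-(-27.32) * 1000 / (8.314 * 310))
Keq = 40137.8897

40137.8897


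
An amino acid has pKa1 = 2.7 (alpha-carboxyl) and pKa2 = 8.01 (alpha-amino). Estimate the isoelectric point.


pI = (pKa1 + pKa2) / 2
pI = (2.7 + 8.01) / 2
pI = 5.355

5.355


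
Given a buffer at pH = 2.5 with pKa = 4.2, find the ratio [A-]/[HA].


[A-]/[HA] = 10^(pH - pKa)
= 10^(2.5 - 4.2)
= 0.02

0.02


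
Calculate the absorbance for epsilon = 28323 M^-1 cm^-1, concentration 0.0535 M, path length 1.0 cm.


A = epsilon * c * l
A = 28323 * 0.0535 * 1.0
A = 1515.2805

1515.2805


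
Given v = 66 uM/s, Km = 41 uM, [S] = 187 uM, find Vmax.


Vmax = v * (Km + [S]) / [S]
Vmax = 66 * (41 + 187) / 187
Vmax = 80.4706 uM/s

80.4706 uM/s


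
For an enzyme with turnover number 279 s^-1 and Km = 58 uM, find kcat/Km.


Catalytic efficiency = kcat / Km
= 279 / 58
= 4.8103 uM^-1*s^-1

4.8103 uM^-1*s^-1


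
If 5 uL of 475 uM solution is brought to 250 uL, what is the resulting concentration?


C2 = C1 * V1 / V2
C2 = 475 * 5 / 250
C2 = 9.5 uM

9.5 uM


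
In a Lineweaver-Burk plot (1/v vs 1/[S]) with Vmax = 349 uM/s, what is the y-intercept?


y-intercept = 1/Vmax
= 1/349
= 0.0029 s/uM

0.0029 s/uM


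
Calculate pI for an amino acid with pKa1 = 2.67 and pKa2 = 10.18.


pI = (pKa1 + pKa2) / 2
pI = (2.67 + 10.18) / 2
pI = 6.425

6.425


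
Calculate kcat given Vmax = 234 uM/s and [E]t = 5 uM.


kcat = Vmax / [E]t
kcat = 234 / 5
kcat = 46.8 s^-1

46.8 s^-1


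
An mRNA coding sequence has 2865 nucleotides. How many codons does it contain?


codons = nucleotides / 3
codons = 2865 / 3 = 955

955


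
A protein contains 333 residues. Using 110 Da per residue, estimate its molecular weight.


MW = n_residues * 110 Da
MW = 333 * 110
MW = 36630 Da

36630 Da


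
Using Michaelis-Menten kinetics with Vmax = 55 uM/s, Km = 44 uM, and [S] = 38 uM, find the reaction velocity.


v = Vmax * [S] / (Km + [S])
v = 55 * 38 / (44 + 38)
v = 25.4878 uM/s

25.4878 uM/s


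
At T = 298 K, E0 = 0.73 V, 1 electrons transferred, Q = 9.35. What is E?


E = E0 - (RT/nF) * ln(Q)
E = 0.73 - (8.314 * 298 / (1 * 96485)) * ln(9.35)
E = 0.6726 V

0.6726 V


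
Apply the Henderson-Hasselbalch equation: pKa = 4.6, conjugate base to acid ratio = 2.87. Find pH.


pH = pKa + log10([A-]/[HA])
pH = 4.6 + log10(2.87)
pH = 5.0579

5.0579


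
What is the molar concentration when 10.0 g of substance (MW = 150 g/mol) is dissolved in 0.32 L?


C = (mass / MW) / volume
C = (10.0 / 150) / 0.32
C = 0.2083 M

0.2083 M


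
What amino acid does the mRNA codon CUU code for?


Standard genetic code lookup.
Codon CUU -> Leu

Leu


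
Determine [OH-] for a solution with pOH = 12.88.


[OH-] = 10^(-pOH)
[OH-] = 10^(-12.88)
[OH-] = 1.318e-13 M

1.318e-13 M


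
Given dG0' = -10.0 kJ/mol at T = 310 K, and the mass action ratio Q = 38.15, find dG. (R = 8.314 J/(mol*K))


dG = dG0' + RT * ln(Q) / 1000
dG = -10.0 + 8.314 * 310 * ln(38.15) / 1000
dG = -0.6146 kJ/mol

-0.6146 kJ/mol


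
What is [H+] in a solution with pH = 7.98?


[H+] = 10^(-pH)
[H+] = 10^(-7.98)
[H+] = 1.047e-08 M

1.047e-08 M


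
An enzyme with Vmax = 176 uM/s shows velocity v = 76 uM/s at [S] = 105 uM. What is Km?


Km = [S] * (Vmax - v) / v
Km = 105 * (176 - 76) / 76
Km = 138.1579 uM

138.1579 uM


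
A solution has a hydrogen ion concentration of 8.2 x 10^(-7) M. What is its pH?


pH = -log10([H+])
pH = -log10(8.2 x 10^(-7))
pH = 6.0862

6.0862


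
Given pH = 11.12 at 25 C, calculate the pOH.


pOH = 14 - pH
pOH = 14 - 11.12
pOH = 2.88

2.88


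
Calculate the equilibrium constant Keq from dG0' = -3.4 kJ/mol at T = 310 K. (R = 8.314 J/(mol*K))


Keq = exp(-dG0 * 1000 / (R * T))
Keq = exp(-(-3.4) * 1000 / (8.314 * 310))
Keq = 3.7404

3.7404


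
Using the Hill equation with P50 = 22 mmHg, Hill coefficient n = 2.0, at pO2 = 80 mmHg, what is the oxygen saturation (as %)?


Y = pO2^n / (P50^n + pO2^n)
Y = 80^2.0 / (22^2.0 + 80^2.0)
Y = 92.97%

92.97%


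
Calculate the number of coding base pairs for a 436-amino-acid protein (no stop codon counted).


Each amino acid = 1 codon = 3 bp
bp = 436 * 3 = 1308 bp

1308 bp


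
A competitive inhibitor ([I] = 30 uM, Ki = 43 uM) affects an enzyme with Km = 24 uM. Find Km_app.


Km_app = Km * (1 + [I]/Ki)
Km_app = 24 * (1 + 30/43)
Km_app = 40.7442 uM

40.7442 uM


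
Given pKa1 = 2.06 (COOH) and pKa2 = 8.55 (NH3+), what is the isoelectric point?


pI = (pKa1 + pKa2) / 2
pI = (2.06 + 8.55) / 2
pI = 5.305

5.305


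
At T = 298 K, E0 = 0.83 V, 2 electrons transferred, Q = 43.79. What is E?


E = E0 - (RT/nF) * ln(Q)
E = 0.83 - (8.314 * 298 / (2 * 96485)) * ln(43.79)
E = 0.7815 V

0.7815 V


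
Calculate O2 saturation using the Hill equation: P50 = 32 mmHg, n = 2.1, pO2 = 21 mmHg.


Y = pO2^n / (P50^n + pO2^n)
Y = 21^2.1 / (32^2.1 + 21^2.1)
Y = 29.22%

29.22%


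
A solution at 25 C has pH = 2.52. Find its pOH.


pOH = 14 - pH
pOH = 14 - 2.52
pOH = 11.48

11.48


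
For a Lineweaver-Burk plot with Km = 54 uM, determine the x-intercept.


x-intercept = -1/Km
= -1/54
= -0.0185 1/uM

-0.0185 1/uM


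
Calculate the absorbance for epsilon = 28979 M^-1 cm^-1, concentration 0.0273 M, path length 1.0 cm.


A = epsilon * c * l
A = 28979 * 0.0273 * 1.0
A = 791.1267

791.1267


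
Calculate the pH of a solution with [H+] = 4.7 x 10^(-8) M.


pH = -log10([H+])
pH = -log10(4.7 x 10^(-8))
pH = 7.3279

7.3279


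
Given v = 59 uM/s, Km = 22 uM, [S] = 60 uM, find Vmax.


Vmax = v * (Km + [S]) / [S]
Vmax = 59 * (22 + 60) / 60
Vmax = 80.6333 uM/s

80.6333 uM/s


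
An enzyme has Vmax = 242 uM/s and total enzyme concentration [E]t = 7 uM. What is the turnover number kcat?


kcat = Vmax / [E]t
kcat = 242 / 7
kcat = 34.5714 s^-1

34.5714 s^-1


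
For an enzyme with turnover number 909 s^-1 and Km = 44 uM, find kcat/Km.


Catalytic efficiency = kcat / Km
= 909 / 44
= 20.6591 uM^-1*s^-1

20.6591 uM^-1*s^-1


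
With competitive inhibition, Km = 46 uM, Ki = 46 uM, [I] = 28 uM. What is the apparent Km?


Km_app = Km * (1 + [I]/Ki)
Km_app = 46 * (1 + 28/46)
Km_app = 74.0 uM

74.0 uM


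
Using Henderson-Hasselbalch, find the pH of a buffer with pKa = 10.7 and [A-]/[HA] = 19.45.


pH = pKa + log10([A-]/[HA])
pH = 10.7 + log10(19.45)
pH = 11.9889

11.9889


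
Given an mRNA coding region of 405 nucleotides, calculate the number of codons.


codons = nucleotides / 3
codons = 405 / 3 = 135

135


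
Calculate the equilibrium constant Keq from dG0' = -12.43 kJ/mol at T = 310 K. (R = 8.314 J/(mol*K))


Keq = exp(-dG0 * 1000 / (R * T))
Keq = exp(-(-12.43) * 1000 / (8.314 * 310))
Keq = 124.3129

124.3129


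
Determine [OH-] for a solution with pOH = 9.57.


[OH-] = 10^(-pOH)
[OH-] = 10^(-9.57)
[OH-] = 2.692e-10 M

2.692e-10 M


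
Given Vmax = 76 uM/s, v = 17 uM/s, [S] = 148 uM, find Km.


Km = [S] * (Vmax - v) / v
Km = 148 * (76 - 17) / 17
Km = 513.6471 uM

513.6471 uM


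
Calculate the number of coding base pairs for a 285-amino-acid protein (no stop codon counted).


Each amino acid = 1 codon = 3 bp
bp = 285 * 3 = 855 bp

855 bp


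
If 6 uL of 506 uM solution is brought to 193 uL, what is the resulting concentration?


C2 = C1 * V1 / V2
C2 = 506 * 6 / 193
C2 = 15.7306 uM

15.7306 uM


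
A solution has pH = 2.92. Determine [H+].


[H+] = 10^(-pH)
[H+] = 10^(-2.92)
[H+] = 0.0012 M

0.0012 M


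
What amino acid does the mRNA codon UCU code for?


Standard genetic code lookup.
Codon UCU -> Ser

Ser


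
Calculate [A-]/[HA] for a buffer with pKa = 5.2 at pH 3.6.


[A-]/[HA] = 10^(pH - pKa)
= 10^(3.6 - 5.2)
= 0.0251

0.0251


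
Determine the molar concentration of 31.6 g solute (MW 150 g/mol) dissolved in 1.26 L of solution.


C = (mass / MW) / volume
C = (31.6 / 150) / 1.26
C = 0.1672 M

0.1672 M


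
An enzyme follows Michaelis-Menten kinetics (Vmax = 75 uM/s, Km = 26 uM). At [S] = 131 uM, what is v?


v = Vmax * [S] / (Km + [S])
v = 75 * 131 / (26 + 131)
v = 62.5796 uM/s

62.5796 uM/s


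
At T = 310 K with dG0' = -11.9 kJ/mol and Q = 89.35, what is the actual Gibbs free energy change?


dG = dG0' + RT * ln(Q) / 1000
dG = -11.9 + 8.314 * 310 * ln(89.35) / 1000
dG = -0.3211 kJ/mol

-0.3211 kJ/mol


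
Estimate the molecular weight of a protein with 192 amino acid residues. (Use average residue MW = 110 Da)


MW = n_residues * 110 Da
MW = 192 * 110
MW = 21120 Da

21120 Da


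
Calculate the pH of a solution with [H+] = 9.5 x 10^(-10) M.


pH = -log10([H+])
pH = -log10(9.5 x 10^(-10))
pH = 9.0223

9.0223


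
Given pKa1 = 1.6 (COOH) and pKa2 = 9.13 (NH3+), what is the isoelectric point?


pI = (pKa1 + pKa2) / 2
pI = (1.6 + 9.13) / 2
pI = 5.365

5.365


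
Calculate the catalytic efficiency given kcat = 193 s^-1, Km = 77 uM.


Catalytic efficiency = kcat / Km
= 193 / 77
= 2.5065 uM^-1*s^-1

2.5065 uM^-1*s^-1


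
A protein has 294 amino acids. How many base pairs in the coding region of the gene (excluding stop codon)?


Each amino acid = 1 codon = 3 bp
bp = 294 * 3 = 882 bp

882 bp


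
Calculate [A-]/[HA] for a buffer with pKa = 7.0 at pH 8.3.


[A-]/[HA] = 10^(pH - pKa)
= 10^(8.3 - 7.0)
= 19.9526

19.9526


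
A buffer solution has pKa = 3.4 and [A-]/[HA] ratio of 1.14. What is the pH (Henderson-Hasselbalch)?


pH = pKa + log10([A-]/[HA])
pH = 3.4 + log10(1.14)
pH = 3.4569

3.4569


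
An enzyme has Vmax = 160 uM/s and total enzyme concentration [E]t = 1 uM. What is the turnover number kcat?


kcat = Vmax / [E]t
kcat = 160 / 1
kcat = 160.0 s^-1

160.0 s^-1


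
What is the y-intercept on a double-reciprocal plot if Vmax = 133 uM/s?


y-intercept = 1/Vmax
= 1/133
= 0.0075 s/uM

0.0075 s/uM


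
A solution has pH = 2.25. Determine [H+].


[H+] = 10^(-pH)
[H+] = 10^(-2.25)
[H+] = 0.0056 M

0.0056 M


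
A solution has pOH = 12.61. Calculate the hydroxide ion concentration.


[OH-] = 10^(-pOH)
[OH-] = 10^(-12.61)
[OH-] = 2.455e-13 M

2.455e-13 M


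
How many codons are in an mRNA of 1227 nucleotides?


codons = nucleotides / 3
codons = 1227 / 3 = 409

409


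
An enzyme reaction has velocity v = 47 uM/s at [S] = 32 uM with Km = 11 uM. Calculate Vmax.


Vmax = v * (Km + [S]) / [S]
Vmax = 47 * (11 + 32) / 32
Vmax = 63.1562 uM/s

63.1562 uM/s


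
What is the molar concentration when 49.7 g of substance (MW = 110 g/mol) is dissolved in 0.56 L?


C = (mass / MW) / volume
C = (49.7 / 110) / 0.56
C = 0.8068 M

0.8068 M


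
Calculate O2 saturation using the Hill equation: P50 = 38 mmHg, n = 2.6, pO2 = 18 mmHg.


Y = pO2^n / (P50^n + pO2^n)
Y = 18^2.6 / (38^2.6 + 18^2.6)
Y = 12.53%

12.53%


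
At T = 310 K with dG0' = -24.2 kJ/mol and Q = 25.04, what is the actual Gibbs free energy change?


dG = dG0' + RT * ln(Q) / 1000
dG = -24.2 + 8.314 * 310 * ln(25.04) / 1000
dG = -15.8997 kJ/mol

-15.8997 kJ/mol


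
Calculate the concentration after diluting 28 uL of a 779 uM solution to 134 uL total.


C2 = C1 * V1 / V2
C2 = 779 * 28 / 134
C2 = 162.7761 uM

162.7761 uM


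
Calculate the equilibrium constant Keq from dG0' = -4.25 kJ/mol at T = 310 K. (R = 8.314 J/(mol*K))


Keq = exp(-dG0 * 1000 / (R * T))
Keq = exp(-(-4.25) * 1000 / (8.314 * 310))
Keq = 5.2017

5.2017


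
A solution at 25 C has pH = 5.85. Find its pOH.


pOH = 14 - pH
pOH = 14 - 5.85
pOH = 8.15

8.15


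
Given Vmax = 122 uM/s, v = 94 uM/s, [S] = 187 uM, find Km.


Km = [S] * (Vmax - v) / v
Km = 187 * (122 - 94) / 94
Km = 55.7021 uM

55.7021 uM


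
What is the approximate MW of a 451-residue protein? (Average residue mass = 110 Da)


MW = n_residues * 110 Da
MW = 451 * 110
MW = 49610 Da

49610 Da


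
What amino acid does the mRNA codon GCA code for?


Standard genetic code lookup.
Codon GCA -> Ala

Ala


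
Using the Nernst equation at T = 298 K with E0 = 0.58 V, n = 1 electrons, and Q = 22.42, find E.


E = E0 - (RT/nF) * ln(Q)
E = 0.58 - (8.314 * 298 / (1 * 96485)) * ln(22.42)
E = 0.5001 V

0.5001 V


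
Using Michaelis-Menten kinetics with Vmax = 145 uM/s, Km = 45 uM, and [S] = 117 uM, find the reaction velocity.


v = Vmax * [S] / (Km + [S])
v = 145 * 117 / (45 + 117)
v = 104.7222 uM/s

104.7222 uM/s


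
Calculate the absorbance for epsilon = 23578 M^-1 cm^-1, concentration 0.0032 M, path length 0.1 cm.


A = epsilon * c * l
A = 23578 * 0.0032 * 0.1
A = 7.545

7.545


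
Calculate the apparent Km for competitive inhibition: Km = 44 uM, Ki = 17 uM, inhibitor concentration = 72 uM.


Km_app = Km * (1 + [I]/Ki)
Km_app = 44 * (1 + 72/17)
Km_app = 230.3529 uM

230.3529 uM


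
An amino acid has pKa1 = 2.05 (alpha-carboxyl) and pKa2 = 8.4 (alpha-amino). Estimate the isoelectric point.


pI = (pKa1 + pKa2) / 2
pI = (2.05 + 8.4) / 2
pI = 5.225

5.225


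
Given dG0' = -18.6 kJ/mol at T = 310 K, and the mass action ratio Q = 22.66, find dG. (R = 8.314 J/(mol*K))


dG = dG0' + RT * ln(Q) / 1000
dG = -18.6 + 8.314 * 310 * ln(22.66) / 1000
dG = -10.5571 kJ/mol

-10.5571 kJ/mol


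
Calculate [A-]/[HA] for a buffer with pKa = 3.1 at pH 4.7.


[A-]/[HA] = 10^(pH - pKa)
= 10^(4.7 - 3.1)
= 39.8107

39.8107


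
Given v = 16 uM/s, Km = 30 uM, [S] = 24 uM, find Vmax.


Vmax = v * (Km + [S]) / [S]
Vmax = 16 * (30 + 24) / 24
Vmax = 36.0 uM/s

36.0 uM/s


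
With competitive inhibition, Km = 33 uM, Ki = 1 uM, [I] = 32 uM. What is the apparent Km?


Km_app = Km * (1 + [I]/Ki)
Km_app = 33 * (1 + 32/1)
Km_app = 1089.0 uM

1089.0 uM


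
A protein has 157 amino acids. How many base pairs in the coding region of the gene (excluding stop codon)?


Each amino acid = 1 codon = 3 bp
bp = 157 * 3 = 471 bp

471 bp


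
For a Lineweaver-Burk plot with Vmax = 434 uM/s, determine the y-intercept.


y-intercept = 1/Vmax
= 1/434
= 0.0023 s/uM

0.0023 s/uM


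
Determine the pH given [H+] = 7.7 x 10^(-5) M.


pH = -log10([H+])
pH = -log10(7.7 x 10^(-5))
pH = 4.1135

4.1135


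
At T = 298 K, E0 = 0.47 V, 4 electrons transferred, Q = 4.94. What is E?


E = E0 - (RT/nF) * ln(Q)
E = 0.47 - (8.314 * 298 / (4 * 96485)) * ln(4.94)
E = 0.4597 V

0.4597 V


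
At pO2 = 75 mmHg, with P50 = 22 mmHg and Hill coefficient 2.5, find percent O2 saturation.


Y = pO2^n / (P50^n + pO2^n)
Y = 75^2.5 / (22^2.5 + 75^2.5)
Y = 95.55%

95.55%


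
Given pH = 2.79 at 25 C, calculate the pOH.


pOH = 14 - pH
pOH = 14 - 2.79
pOH = 11.21

11.21


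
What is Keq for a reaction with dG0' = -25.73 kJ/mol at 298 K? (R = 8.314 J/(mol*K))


Keq = exp(-dG0 * 1000 / (R * T))
Keq = exp(-(-25.73) * 1000 / (8.314 * 298))
Keq = 32375.8293

32375.8293


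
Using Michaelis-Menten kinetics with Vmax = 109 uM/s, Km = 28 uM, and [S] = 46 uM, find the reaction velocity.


v = Vmax * [S] / (Km + [S])
v = 109 * 46 / (28 + 46)
v = 67.7568 uM/s

67.7568 uM/s


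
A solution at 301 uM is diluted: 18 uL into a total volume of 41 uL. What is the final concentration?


C2 = C1 * V1 / V2
C2 = 301 * 18 / 41
C2 = 132.1463 uM

132.1463 uM


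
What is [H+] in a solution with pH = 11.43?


[H+] = 10^(-pH)
[H+] = 10^(-11.43)
[H+] = 3.715e-12 M

3.715e-12 M


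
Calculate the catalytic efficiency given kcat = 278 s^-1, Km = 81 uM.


Catalytic efficiency = kcat / Km
= 278 / 81
= 3.4321 uM^-1*s^-1

3.4321 uM^-1*s^-1


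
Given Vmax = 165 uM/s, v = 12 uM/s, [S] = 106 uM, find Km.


Km = [S] * (Vmax - v) / v
Km = 106 * (165 - 12) / 12
Km = 1351.5 uM

1351.5 uM


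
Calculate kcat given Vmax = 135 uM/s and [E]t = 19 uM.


kcat = Vmax / [E]t
kcat = 135 / 19
kcat = 7.1053 s^-1

7.1053 s^-1


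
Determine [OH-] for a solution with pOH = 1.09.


[OH-] = 10^(-pOH)
[OH-] = 10^(-1.09)
[OH-] = 0.0813 M

0.0813 M


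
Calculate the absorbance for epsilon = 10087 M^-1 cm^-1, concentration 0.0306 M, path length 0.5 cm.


A = epsilon * c * l
A = 10087 * 0.0306 * 0.5
A = 154.3311

154.3311


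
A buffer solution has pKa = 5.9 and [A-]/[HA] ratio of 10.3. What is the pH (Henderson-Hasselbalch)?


pH = pKa + log10([A-]/[HA])
pH = 5.9 + log10(10.3)
pH = 6.9128

6.9128


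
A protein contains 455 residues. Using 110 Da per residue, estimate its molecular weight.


MW = n_residues * 110 Da
MW = 455 * 110
MW = 50050 Da

50050 Da


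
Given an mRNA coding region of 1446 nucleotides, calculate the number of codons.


codons = nucleotides / 3
codons = 1446 / 3 = 482

482


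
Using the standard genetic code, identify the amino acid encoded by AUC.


Standard genetic code lookup.
Codon AUC -> Ile

Ile


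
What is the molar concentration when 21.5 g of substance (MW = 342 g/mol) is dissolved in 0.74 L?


C = (mass / MW) / volume
C = (21.5 / 342) / 0.74
C = 0.085 M

0.085 M


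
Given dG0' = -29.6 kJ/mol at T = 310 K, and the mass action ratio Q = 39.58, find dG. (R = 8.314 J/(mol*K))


dG = dG0' + RT * ln(Q) / 1000
dG = -29.6 + 8.314 * 310 * ln(39.58) / 1000
dG = -20.1197 kJ/mol

-20.1197 kJ/mol


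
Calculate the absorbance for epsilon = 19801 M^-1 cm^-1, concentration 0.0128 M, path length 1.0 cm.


A = epsilon * c * l
A = 19801 * 0.0128 * 1.0
A = 253.4528

253.4528


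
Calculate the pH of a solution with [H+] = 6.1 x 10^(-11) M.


pH = -log10([H+])
pH = -log10(6.1 x 10^(-11))
pH = 10.2147

10.2147


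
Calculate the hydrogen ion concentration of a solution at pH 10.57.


[H+] = 10^(-pH)
[H+] = 10^(-10.57)
[H+] = 2.692e-11 M

2.692e-11 M


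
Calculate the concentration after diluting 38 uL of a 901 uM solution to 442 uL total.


C2 = C1 * V1 / V2
C2 = 901 * 38 / 442
C2 = 77.4615 uM

77.4615 uM


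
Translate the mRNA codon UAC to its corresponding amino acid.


Standard genetic code lookup.
Codon UAC -> Tyr

Tyr


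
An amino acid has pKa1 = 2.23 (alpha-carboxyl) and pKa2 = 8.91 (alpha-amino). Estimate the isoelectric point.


pI = (pKa1 + pKa2) / 2
pI = (2.23 + 8.91) / 2
pI = 5.57

5.57
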